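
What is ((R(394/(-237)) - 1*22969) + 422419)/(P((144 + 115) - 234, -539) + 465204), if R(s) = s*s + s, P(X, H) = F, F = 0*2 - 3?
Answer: 22436768908/26129874969 ≈ 0.85866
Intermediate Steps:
F = -3 (F = 0 - 3 = -3)
P(X, H) = -3
R(s) = s + s² (R(s) = s² + s = s + s²)
((R(394/(-237)) - 1*22969) + 422419)/(P((144 + 115) - 234, -539) + 465204) = (((394/(-237))*(1 + 394/(-237)) - 1*22969) + 422419)/(-3 + 465204) = (((394*(-1/237))*(1 + 394*(-1/237)) - 22969) + 422419)/465201 = ((-394*(1 - 394/237)/237 - 22969) + 422419)*(1/465201) = ((-394/237*(-157/237) - 22969) + 422419)*(1/465201) = ((61858/56169 - 22969) + 422419)*(1/465201) = (-1290083903/56169 + 422419)*(1/465201) = (22436768908/56169)*(1/465201) = 22436768908/26129874969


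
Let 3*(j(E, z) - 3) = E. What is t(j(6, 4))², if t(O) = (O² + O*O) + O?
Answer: 3025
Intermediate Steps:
j(E, z) = 3 + E/3
t(O) = O + 2*O² (t(O) = (O² + O²) + O = 2*O² + O = O + 2*O²)
t(j(6, 4))² = ((3 + (⅓)*6)*(1 + 2*(3 + (⅓)*6)))² = ((3 + 2)*(1 + 2*(3 + 2)))² = (5*(1 + 2*5))² = (5*(1 + 10))² = (5*11)² = 55² = 3025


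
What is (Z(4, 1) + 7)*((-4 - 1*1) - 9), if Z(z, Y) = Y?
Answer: -112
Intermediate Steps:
(Z(4, 1) + 7)*((-4 - 1*1) - 9) = (1 + 7)*((-4 - 1*1) - 9) = 8*((-4 - 1) - 9) = 8*(-5 - 9) = 8*(-14) = -112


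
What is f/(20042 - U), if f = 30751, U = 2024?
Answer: 4393/2574 ≈ 1.7067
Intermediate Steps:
f/(20042 - U) = 30751/(20042 - 1*2024) = 30751/(20042 - 2024) = 30751/18018 = 30751*(1/18018) = 4393/2574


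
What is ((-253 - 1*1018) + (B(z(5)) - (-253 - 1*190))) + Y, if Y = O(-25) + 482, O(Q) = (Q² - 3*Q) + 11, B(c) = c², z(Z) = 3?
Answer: 374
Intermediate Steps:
O(Q) = 11 + Q² - 3*Q
Y = 1193 (Y = (11 + (-25)² - 3*(-25)) + 482 = (11 + 625 + 75) + 482 = 711 + 482 = 1193)
((-253 - 1*1018) + (B(z(5)) - (-253 - 1*190))) + Y = ((-253 - 1*1018) + (3² - (-253 - 1*190))) + 1193 = ((-253 - 1018) + (9 - (-253 - 190))) + 1193 = (-1271 + (9 - 1*(-443))) + 1193 = (-1271 + (9 + 443)) + 1193 = (-1271 + 452) + 1193 = -819 + 1193 = 374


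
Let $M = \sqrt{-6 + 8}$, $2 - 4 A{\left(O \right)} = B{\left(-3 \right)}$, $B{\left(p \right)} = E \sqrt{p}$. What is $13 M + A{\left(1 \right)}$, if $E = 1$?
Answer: $\frac{1}{2} + 13 \sqrt{2} - \frac{i \sqrt{3}}{4} \approx 18.885 - 0.43301 i$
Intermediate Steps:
$B{\left(p \right)} = \sqrt{p}$ ($B{\left(p \right)} = 1 \sqrt{p} = \sqrt{p}$)
$A{\left(O \right)} = \frac{1}{2} - \frac{i \sqrt{3}}{4}$ ($A{\left(O \right)} = \frac{1}{2} - \frac{\sqrt{-3}}{4} = \frac{1}{2} - \frac{i \sqrt{3}}{4}$)
$M = \sqrt{2} \approx 1.4142$
$13 M + A{\left(1 \right)} = 13 \sqrt{2} + \left(\frac{1}{2} - \frac{i \sqrt{3}}{4}\right) = \frac{1}{2} + 13 \sqrt{2} - \frac{i \sqrt{3}}{4}$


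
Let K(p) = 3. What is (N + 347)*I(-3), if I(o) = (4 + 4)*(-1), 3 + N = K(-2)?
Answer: -2776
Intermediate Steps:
N = 0 (N = -3 + 3 = 0)
I(o) = -8 (I(o) = 8*(-1) = -8)
(N + 347)*I(-3) = (0 + 347)*(-8) = 347*(-8) = -2776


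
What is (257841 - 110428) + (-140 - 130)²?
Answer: 220313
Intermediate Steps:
(257841 - 110428) + (-140 - 130)² = 147413 + (-270)² = 147413 + 72900 = 220313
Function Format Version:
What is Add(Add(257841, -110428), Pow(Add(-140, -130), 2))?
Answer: 220313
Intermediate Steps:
Add(Add(257841, -110428), Pow(Add(-140, -130), 2)) = Add(147413, Pow(-270, 2)) = Add(147413, 72900) = 220313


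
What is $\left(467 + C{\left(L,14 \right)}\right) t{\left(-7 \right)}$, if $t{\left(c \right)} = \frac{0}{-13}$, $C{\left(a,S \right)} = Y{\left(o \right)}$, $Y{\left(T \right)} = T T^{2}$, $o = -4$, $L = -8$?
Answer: $0$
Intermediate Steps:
$Y{\left(T \right)} = T^{3}$
$C{\left(a,S \right)} = -64$ ($C{\left(a,S \right)} = \left(-4\right)^{3} = -64$)
$t{\left(c \right)} = 0$ ($t{\left(c \right)} = 0 \left(- \frac{1}{13}\right) = 0$)
$\left(467 + C{\left(L,14 \right)}\right) t{\left(-7 \right)} = \left(467 - 64\right) 0 = 403 \cdot 0 = 0$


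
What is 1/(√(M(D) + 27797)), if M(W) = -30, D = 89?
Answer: √27767/27767 ≈ 0.0060012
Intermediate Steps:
1/(√(M(D) + 27797)) = 1/(√(-30 + 27797)) = 1/(√27767) = √27767/27767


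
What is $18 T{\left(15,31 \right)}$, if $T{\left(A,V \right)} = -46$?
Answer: $-828$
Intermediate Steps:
$18 T{\left(15,31 \right)} = 18 \left(-46\right) = -828$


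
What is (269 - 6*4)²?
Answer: 60025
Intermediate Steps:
(269 - 6*4)² = (269 - 24)² = 245² = 60025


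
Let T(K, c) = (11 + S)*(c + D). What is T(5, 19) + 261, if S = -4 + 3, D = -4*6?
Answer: 211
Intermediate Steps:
D = -24
S = -1
T(K, c) = -240 + 10*c (T(K, c) = (11 - 1)*(c - 24) = 10*(-24 + c) = -240 + 10*c)
T(5, 19) + 261 = (-240 + 10*19) + 261 = (-240 + 190) + 261 = -50 + 261 = 211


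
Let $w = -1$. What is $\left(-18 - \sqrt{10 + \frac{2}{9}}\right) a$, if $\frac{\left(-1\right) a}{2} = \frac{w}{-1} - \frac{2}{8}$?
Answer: $27 + \sqrt{23} \approx 31.796$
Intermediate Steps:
$a = - \frac{3}{2}$ ($a = - 2 \left(- \frac{1}{-1} - \frac{2}{8}\right) = - 2 \left(\left(-1\right) \left(-1\right) - \frac{1}{4}\right) = - 2 \left(1 - \frac{1}{4}\right) = \left(-2\right) \frac{3}{4} = - \frac{3}{2} \approx -1.5$)
$\left(-18 - \sqrt{10 + \frac{2}{9}}\right) a = \left(-18 - \sqrt{10 + \frac{2}{9}}\right) \left(- \frac{3}{2}\right) = \left(-18 - \sqrt{\frac{92}{9}}\right) \left(- \frac{3}{2}\right) = \left(-18 - \frac{2 \sqrt{23}}{3}\right) \left(- \frac{3}{2}\right) = 27 + \sqrt{23}$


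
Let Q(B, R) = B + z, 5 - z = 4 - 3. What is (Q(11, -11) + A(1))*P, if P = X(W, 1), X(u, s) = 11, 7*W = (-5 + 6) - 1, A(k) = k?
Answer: 176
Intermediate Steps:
z = 4 (z = 5 - (4 - 3) = 5 - 1*1 = 5 - 1 = 4)
W = 0 (W = ((-5 + 6) - 1)/7 = (1 - 1)/7 = (1/7)*0 = 0)
Q(B, R) = 4 + B (Q(B, R) = B + 4 = 4 + B)
P = 11
(Q(11, -11) + A(1))*P = ((4 + 11) + 1)*11 = (15 + 1)*11 = 16*11 = 176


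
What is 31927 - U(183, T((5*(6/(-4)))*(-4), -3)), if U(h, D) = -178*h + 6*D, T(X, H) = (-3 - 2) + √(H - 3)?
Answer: 64531 - 6*I*√6 ≈ 64531.0 - 14.697*I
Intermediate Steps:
T(X, H) = -5 + √(-3 + H)
31927 - U(183, T((5*(6/(-4)))*(-4), -3)) = 31927 - (-178*183 + 6*(-5 + √(-3 - 3))) = 31927 - (-32574 + 6*(-5 + √(-6))) = 31927 - (-32574 + 6*(-5 + I*√6)) = 31927 - (-32574 + (-30 + 6*I*√6)) = 31927 - (-32604 + 6*I*√6) = 31927 + (32604 - 6*I*√6) = 64531 - 6*I*√6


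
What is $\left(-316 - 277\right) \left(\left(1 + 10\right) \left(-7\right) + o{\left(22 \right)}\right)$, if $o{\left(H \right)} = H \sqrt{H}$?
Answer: $45661 - 13046 \sqrt{22} \approx -15530.0$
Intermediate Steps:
$o{\left(H \right)} = H^{\frac{3}{2}}$
$\left(-316 - 277\right) \left(\left(1 + 10\right) \left(-7\right) + o{\left(22 \right)}\right) = \left(-316 - 277\right) \left(\left(1 + 10\right) \left(-7\right) + 22^{\frac{3}{2}}\right) = - 593 \left(11 \left(-7\right) + 22 \sqrt{22}\right) = - 593 \left(-77 + 22 \sqrt{22}\right) = 45661 - 13046 \sqrt{22}$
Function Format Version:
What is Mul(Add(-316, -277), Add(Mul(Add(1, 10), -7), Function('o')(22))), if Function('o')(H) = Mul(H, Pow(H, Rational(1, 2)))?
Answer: Add(45661, Mul(-13046, Pow(22, Rational(1, 2)))) ≈ -15530.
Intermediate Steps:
Function('o')(H) = Pow(H, Rational(3, 2))
Mul(Add(-316, -277), Add(Mul(Add(1, 10), -7), Function('o')(22))) = Mul(Add(-316, -277), Add(Mul(Add(1, 10), -7), Pow(22, Rational(3, 2)))) = Mul(-593, Add(Mul(11, -7), Mul(22, Pow(22, Rational(1, 2))))) = Mul(-593, Add(-77, Mul(22, Pow(22, Rational(1, 2))))) = Add(45661, Mul(-13046, Pow(22, Rational(1, 2))))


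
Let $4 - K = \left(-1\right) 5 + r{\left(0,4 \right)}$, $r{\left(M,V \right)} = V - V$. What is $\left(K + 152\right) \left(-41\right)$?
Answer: $-6601$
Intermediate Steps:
$r{\left(M,V \right)} = 0$
$K = 9$ ($K = 4 - \left(\left(-1\right) 5 + 0\right) = 4 - \left(-5 + 0\right) = 4 - -5 = 4 + 5 = 9$)
$\left(K + 152\right) \left(-41\right) = \left(9 + 152\right) \left(-41\right) = 161 \left(-41\right) = -6601$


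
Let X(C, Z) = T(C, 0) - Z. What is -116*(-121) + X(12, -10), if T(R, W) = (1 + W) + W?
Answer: 14047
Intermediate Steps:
T(R, W) = 1 + 2*W
X(C, Z) = 1 - Z (X(C, Z) = (1 + 2*0) - Z = (1 + 0) - Z = 1 - Z)
-116*(-121) + X(12, -10) = -116*(-121) + (1 - 1*(-10)) = 14036 + (1 + 10) = 14036 + 11 = 14047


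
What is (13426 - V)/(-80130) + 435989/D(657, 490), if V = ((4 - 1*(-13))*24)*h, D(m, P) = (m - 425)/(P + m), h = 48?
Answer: 20035681194223/9295080 ≈ 2.1555e+6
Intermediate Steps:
D(m, P) = (-425 + m)/(P + m)
V = 19584 (V = ((4 - 1*(-13))*24)*48 = ((4 + 13)*24)*48 = (17*24)*48 = 408*48 = 19584)
(13426 - V)/(-80130) + 435989/D(657, 490) = (13426 - 1*19584)/(-80130) + 435989/(((-425 + 657)/(490 + 657))) = (13426 - 19584)*(-1/80130) + 435989/((232/1147)) = -6158*(-1/80130) + 435989/(((1/1147)*232)) = 3079/40065 + 435989/(232/1147) = 3079/40065 + 435989*(1147/232) = 3079/40065 + 500079383/232 = 20035681194223/9295080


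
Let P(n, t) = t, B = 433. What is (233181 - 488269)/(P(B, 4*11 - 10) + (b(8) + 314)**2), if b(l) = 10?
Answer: -127544/52505 ≈ -2.4292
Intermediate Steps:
(233181 - 488269)/(P(B, 4*11 - 10) + (b(8) + 314)**2) = (233181 - 488269)/((4*11 - 10) + (10 + 314)**2) = -255088/((44 - 10) + 324**2) = -255088/(34 + 104976) = -255088/105010 = -255088*1/105010 = -127544/52505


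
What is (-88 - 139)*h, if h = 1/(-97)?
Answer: 227/97 ≈ 2.3402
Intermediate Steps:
h = -1/97 ≈ -0.010309
(-88 - 139)*h = (-88 - 139)*(-1/97) = -227*(-1/97) = 227/97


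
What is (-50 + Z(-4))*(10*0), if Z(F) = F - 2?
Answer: 0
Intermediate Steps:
Z(F) = -2 + F
(-50 + Z(-4))*(10*0) = (-50 + (-2 - 4))*(10*0) = (-50 - 6)*0 = -56*0 = 0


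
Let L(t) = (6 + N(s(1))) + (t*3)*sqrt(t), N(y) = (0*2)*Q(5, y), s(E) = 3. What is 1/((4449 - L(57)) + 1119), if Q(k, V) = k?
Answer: 206/1084041 + 19*sqrt(57)/3252123 ≈ 0.00023414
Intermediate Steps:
N(y) = 0 (N(y) = (0*2)*5 = 0*5 = 0)
L(t) = 6 + 3*t**(3/2) (L(t) = (6 + 0) + (t*3)*sqrt(t) = 6 + (3*t)*sqrt(t) = 6 + 3*t**(3/2))
1/((4449 - L(57)) + 1119) = 1/((4449 - (6 + 3*57**(3/2))) + 1119) = 1/((4449 - (6 + 3*(57*sqrt(57)))) + 1119) = 1/((4449 - (6 + 171*sqrt(57))) + 1119) = 1/((4449 + (-6 - 171*sqrt(57))) + 1119) = 1/((4443 - 171*sqrt(57)) + 1119) = 1/(5562 - 171*sqrt(57))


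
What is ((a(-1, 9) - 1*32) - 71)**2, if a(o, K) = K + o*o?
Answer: 8649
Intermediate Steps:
a(o, K) = K + o**2
((a(-1, 9) - 1*32) - 71)**2 = (((9 + (-1)**2) - 1*32) - 71)**2 = (((9 + 1) - 32) - 71)**2 = ((10 - 32) - 71)**2 = (-22 - 71)**2 = (-93)**2 = 8649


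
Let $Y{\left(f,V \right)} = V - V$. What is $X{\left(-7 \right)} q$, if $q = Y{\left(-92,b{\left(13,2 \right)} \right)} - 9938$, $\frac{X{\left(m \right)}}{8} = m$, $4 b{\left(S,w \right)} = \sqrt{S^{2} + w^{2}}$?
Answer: $556528$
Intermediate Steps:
$b{\left(S,w \right)} = \frac{\sqrt{S^{2} + w^{2}}}{4}$
$Y{\left(f,V \right)} = 0$
$X{\left(m \right)} = 8 m$
$q = -9938$ ($q = 0 - 9938 = -9938$)
$X{\left(-7 \right)} q = 8 \left(-7\right) \left(-9938\right) = \left(-56\right) \left(-9938\right) = 556528$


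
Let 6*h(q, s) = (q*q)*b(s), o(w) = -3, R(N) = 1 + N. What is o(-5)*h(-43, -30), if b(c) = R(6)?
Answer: -12943/2 ≈ -6471.5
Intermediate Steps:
b(c) = 7 (b(c) = 1 + 6 = 7)
h(q, s) = 7*q**2/6 (h(q, s) = ((q*q)*7)/6 = (q**2*7)/6 = (7*q**2)/6 = 7*q**2/6)
o(-5)*h(-43, -30) = -7*(-43)**2/2 = -7*1849/2 = -3*12943/6 = -12943/2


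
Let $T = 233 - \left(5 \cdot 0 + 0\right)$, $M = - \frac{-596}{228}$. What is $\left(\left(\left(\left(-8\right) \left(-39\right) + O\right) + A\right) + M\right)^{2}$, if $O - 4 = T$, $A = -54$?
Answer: $\frac{804516496}{3249} \approx 2.4762 \cdot 10^{5}$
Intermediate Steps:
$M = \frac{149}{57}$ ($M = - \frac{-596}{228} = \left(-1\right) \left(- \frac{149}{57}\right) = \frac{149}{57} \approx 2.614$)
$T = 233$ ($T = 233 - \left(0 + 0\right) = 233 - 0 = 233 + 0 = 233$)
$O = 237$ ($O = 4 + 233 = 237$)
$\left(\left(\left(\left(-8\right) \left(-39\right) + O\right) + A\right) + M\right)^{2} = \left(\left(\left(\left(-8\right) \left(-39\right) + 237\right) - 54\right) + \frac{149}{57}\right)^{2} = \left(\left(\left(312 + 237\right) - 54\right) + \frac{149}{57}\right)^{2} = \left(\left(549 - 54\right) + \frac{149}{57}\right)^{2} = \left(495 + \frac{149}{57}\right)^{2} = \left(\frac{28364}{57}\right)^{2} = \frac{804516496}{3249}$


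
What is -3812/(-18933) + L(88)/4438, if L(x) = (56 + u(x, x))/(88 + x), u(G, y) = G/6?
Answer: 744711347/3697084776 ≈ 0.20143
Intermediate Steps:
u(G, y) = G/6 (u(G, y) = G*(1/6) = G/6)
L(x) = (56 + x/6)/(88 + x)
-3812/(-18933) + L(88)/4438 = -3812/(-18933) + ((336 + 88)/(6*(88 + 88)))/4438 = -3812*(-1/18933) + ((1/6)*424/176)*(1/4438) = 3812/18933 + ((1/6)*(1/176)*424)*(1/4438) = 3812/18933 + (53/132)*(1/4438) = 3812/18933 + 53/585816 = 744711347/3697084776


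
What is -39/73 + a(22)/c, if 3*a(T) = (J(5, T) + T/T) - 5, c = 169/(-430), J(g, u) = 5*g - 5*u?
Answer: 2773937/37011 ≈ 74.949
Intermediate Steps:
J(g, u) = -5*u + 5*g
c = -169/430 (c = 169*(-1/430) = -169/430 ≈ -0.39302)
a(T) = 7 - 5*T/3 (a(T) = (((-5*T + 5*5) + T/T) - 5)/3 = (((-5*T + 25) + 1) - 5)/3 = (((25 - 5*T) + 1) - 5)/3 = ((26 - 5*T) - 5)/3 = (21 - 5*T)/3 = 7 - 5*T/3)
-39/73 + a(22)/c = -39/73 + (7 - 5/3*22)/(-169/430) = -39*1/73 + (7 - 110/3)*(-430/169) = -39/73 - 89/3*(-430/169) = -39/73 + 38270/507 = 2773937/37011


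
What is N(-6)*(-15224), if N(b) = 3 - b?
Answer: -137016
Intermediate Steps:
N(-6)*(-15224) = (3 - 1*(-6))*(-15224) = (3 + 6)*(-15224) = 9*(-15224) = -137016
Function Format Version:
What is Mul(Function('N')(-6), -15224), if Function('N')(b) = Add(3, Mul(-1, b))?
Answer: -137016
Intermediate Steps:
Mul(Function('N')(-6), -15224) = Mul(Add(3, Mul(-1, -6)), -15224) = Mul(Add(3, 6), -15224) = Mul(9, -15224) = -137016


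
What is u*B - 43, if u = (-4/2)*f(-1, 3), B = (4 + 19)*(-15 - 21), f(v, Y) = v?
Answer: -1699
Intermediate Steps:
B = -828 (B = 23*(-36) = -828)
u = 2 (u = -4/2*(-1) = -4*½*(-1) = -2*(-1) = 2)
u*B - 43 = 2*(-828) - 43 = -1656 - 43 = -1699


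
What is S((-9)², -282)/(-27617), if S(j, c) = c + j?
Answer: 201/27617 ≈ 0.0072781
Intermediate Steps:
S((-9)², -282)/(-27617) = (-282 + (-9)²)/(-27617) = (-282 + 81)*(-1/27617) = -201*(-1/27617) = 201/27617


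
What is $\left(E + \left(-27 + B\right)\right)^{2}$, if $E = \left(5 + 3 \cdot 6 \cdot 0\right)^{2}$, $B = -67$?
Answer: $4761$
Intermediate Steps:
$E = 25$ ($E = \left(5 + 18 \cdot 0\right)^{2} = \left(5 + 0\right)^{2} = 5^{2} = 25$)
$\left(E + \left(-27 + B\right)\right)^{2} = \left(25 - 94\right)^{2} = \left(-69\right)^{2} = 4761$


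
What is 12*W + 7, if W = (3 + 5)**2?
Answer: 775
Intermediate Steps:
W = 64 (W = 8**2 = 64)
12*W + 7 = 12*64 + 7 = 768 + 7 = 775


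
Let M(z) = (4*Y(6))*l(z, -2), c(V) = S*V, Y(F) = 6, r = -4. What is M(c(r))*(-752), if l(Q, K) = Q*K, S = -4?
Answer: 577536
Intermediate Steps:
l(Q, K) = K*Q
c(V) = -4*V
M(z) = -48*z (M(z) = (4*6)*(-2*z) = 24*(-2*z) = -48*z)
M(c(r))*(-752) = -(-192)*(-4)*(-752) = -48*16*(-752) = -768*(-752) = 577536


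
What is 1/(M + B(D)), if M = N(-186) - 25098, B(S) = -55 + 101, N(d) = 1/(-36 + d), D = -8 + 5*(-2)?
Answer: -222/5561545 ≈ -3.9917e-5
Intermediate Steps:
D = -18 (D = -8 - 10 = -18)
B(S) = 46
M = -5571757/222 (M = 1/(-36 - 186) - 25098 = 1/(-222) - 25098 = -1/222 - 25098 = -5571757/222 ≈ -25098.)
1/(M + B(D)) = 1/(-5571757/222 + 46) = 1/(-5561545/222) = -222/5561545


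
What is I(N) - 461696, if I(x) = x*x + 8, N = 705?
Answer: 35337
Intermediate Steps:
I(x) = 8 + x**2 (I(x) = x**2 + 8 = 8 + x**2)
I(N) - 461696 = (8 + 705**2) - 461696 = (8 + 497025) - 461696 = 497033 - 461696 = 35337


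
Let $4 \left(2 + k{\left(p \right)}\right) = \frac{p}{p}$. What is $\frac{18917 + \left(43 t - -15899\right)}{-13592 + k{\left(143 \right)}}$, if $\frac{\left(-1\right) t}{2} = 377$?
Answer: $- \frac{3192}{18125} \approx -0.17611$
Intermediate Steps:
$t = -754$ ($t = \left(-2\right) 377 = -754$)
$k{\left(p \right)} = - \frac{7}{4}$ ($k{\left(p \right)} = -2 + \frac{p \frac{1}{p}}{4} = -2 + \frac{1}{4} \cdot 1 = -2 + \frac{1}{4} = - \frac{7}{4}$)
$\frac{18917 + \left(43 t - -15899\right)}{-13592 + k{\left(143 \right)}} = \frac{18917 + \left(43 \left(-754\right) - -15899\right)}{-13592 - \frac{7}{4}} = \frac{18917 + \left(-32422 + 15899\right)}{- \frac{54375}{4}} = \left(18917 - 16523\right) \left(- \frac{4}{54375}\right) = 2394 \left(- \frac{4}{54375}\right) = - \frac{3192}{18125}$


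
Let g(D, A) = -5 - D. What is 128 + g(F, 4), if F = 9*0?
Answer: 123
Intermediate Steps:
F = 0
128 + g(F, 4) = 128 + (-5 - 1*0) = 128 + (-5 + 0) = 128 - 5 = 123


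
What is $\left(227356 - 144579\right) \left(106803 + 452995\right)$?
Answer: $46338399046$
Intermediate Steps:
$\left(227356 - 144579\right) \left(106803 + 452995\right) = 82777 \cdot 559798 = 46338399046$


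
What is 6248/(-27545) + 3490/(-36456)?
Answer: -23136367/71727180 ≈ -0.32256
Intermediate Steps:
6248/(-27545) + 3490/(-36456) = 6248*(-1/27545) + 3490*(-1/36456) = -6248/27545 - 1745/18228 = -23136367/71727180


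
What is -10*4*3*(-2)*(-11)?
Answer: -2640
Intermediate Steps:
-10*4*3*(-2)*(-11) = -120*(-2)*(-11) = -10*(-24)*(-11) = 240*(-11) = -2640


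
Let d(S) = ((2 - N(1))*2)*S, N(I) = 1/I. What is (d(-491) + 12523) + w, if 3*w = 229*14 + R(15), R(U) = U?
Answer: 37844/3 ≈ 12615.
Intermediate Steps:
N(I) = 1/I
w = 3221/3 (w = (229*14 + 15)/3 = (3206 + 15)/3 = (⅓)*3221 = 3221/3 ≈ 1073.7)
d(S) = 2*S (d(S) = ((2 - 1/1)*2)*S = ((2 - 1*1)*2)*S = ((2 - 1)*2)*S = (1*2)*S = 2*S)
(d(-491) + 12523) + w = (2*(-491) + 12523) + 3221/3 = (-982 + 12523) + 3221/3 = 11541 + 3221/3 = 37844/3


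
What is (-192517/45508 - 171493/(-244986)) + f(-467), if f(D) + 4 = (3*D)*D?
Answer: 521015924964659/796344492 ≈ 6.5426e+5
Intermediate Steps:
f(D) = -4 + 3*D² (f(D) = -4 + (3*D)*D = -4 + 3*D²)
(-192517/45508 - 171493/(-244986)) + f(-467) = (-192517/45508 - 171493/(-244986)) + (-4 + 3*(-467)²) = (-192517*1/45508 - 171493*(-1/244986)) + (-4 + 3*218089) = (-192517/45508 + 24499/34998) + (-4 + 654267) = -2811404737/796344492 + 654263 = 521015924964659/796344492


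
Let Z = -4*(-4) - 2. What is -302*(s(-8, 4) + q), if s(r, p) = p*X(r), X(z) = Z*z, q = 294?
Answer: 46508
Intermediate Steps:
Z = 14 (Z = 16 - 2 = 14)
X(z) = 14*z
s(r, p) = 14*p*r (s(r, p) = p*(14*r) = 14*p*r)
-302*(s(-8, 4) + q) = -302*(14*4*(-8) + 294) = -302*(-448 + 294) = -302*(-154) = 46508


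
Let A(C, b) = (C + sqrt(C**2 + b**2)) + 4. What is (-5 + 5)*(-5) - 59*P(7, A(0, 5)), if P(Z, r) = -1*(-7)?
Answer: -413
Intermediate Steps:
A(C, b) = 4 + C + sqrt(C**2 + b**2)
P(Z, r) = 7
(-5 + 5)*(-5) - 59*P(7, A(0, 5)) = (-5 + 5)*(-5) - 59*7 = 0*(-5) - 413 = 0 - 413 = -413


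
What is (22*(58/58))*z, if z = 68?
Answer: 1496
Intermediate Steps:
(22*(58/58))*z = (22*(58/58))*68 = (22*(58*(1/58)))*68 = (22*1)*68 = 22*68 = 1496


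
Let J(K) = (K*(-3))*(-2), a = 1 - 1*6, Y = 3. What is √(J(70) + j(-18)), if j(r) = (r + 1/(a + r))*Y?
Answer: 3*√21505/23 ≈ 19.128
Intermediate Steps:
a = -5 (a = 1 - 6 = -5)
J(K) = 6*K (J(K) = -3*K*(-2) = 6*K)
j(r) = 3*r + 3/(-5 + r) (j(r) = (r + 1/(-5 + r))*3 = 3*r + 3/(-5 + r))
√(J(70) + j(-18)) = √(6*70 + 3*(1 + (-18)² - 5*(-18))/(-5 - 18)) = √(420 + 3*(1 + 324 + 90)/(-23)) = √(420 + 3*(-1/23)*415) = √(420 - 1245/23) = √(8415/23) = 3*√21505/23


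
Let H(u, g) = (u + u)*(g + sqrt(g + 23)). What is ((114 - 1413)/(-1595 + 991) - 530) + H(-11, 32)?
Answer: -744037/604 - 22*sqrt(55) ≈ -1395.0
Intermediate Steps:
H(u, g) = 2*u*(g + sqrt(23 + g)) (H(u, g) = (2*u)*(g + sqrt(23 + g)) = 2*u*(g + sqrt(23 + g)))
((114 - 1413)/(-1595 + 991) - 530) + H(-11, 32) = ((114 - 1413)/(-1595 + 991) - 530) + 2*(-11)*(32 + sqrt(23 + 32)) = (-1299/(-604) - 530) + 2*(-11)*(32 + sqrt(55)) = (-1299*(-1/604) - 530) + (-704 - 22*sqrt(55)) = (1299/604 - 530) + (-704 - 22*sqrt(55)) = -318821/604 + (-704 - 22*sqrt(55)) = -744037/604 - 22*sqrt(55)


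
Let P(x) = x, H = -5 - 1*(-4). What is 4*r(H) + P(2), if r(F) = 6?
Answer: 26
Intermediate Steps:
H = -1 (H = -5 + 4 = -1)
4*r(H) + P(2) = 4*6 + 2 = 24 + 2 = 26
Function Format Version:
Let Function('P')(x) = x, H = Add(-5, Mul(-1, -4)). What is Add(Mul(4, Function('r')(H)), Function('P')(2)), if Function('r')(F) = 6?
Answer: 26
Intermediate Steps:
H = -1 (H = Add(-5, 4) = -1)
Add(Mul(4, Function('r')(H)), Function('P')(2)) = Add(Mul(4, 6), 2) = Add(24, 2) = 26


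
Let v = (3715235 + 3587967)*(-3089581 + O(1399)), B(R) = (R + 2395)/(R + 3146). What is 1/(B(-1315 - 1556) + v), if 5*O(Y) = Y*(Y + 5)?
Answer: -275/5416083779492466 ≈ -5.0775e-14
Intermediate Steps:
O(Y) = Y*(5 + Y)/5 (O(Y) = (Y*(Y + 5))/5 = (Y*(5 + Y))/5 = Y*(5 + Y)/5)
B(R) = (2395 + R)/(3146 + R)
v = -98474250536218/5 (v = (3715235 + 3587967)*(-3089581 + (⅕)*1399*(5 + 1399)) = 7303202*(-3089581 + (⅕)*1399*1404) = 7303202*(-3089581 + 1964196/5) = 7303202*(-13483709/5) = -98474250536218/5 ≈ -1.9695e+13)
1/(B(-1315 - 1556) + v) = 1/((2395 + (-1315 - 1556))/(3146 + (-1315 - 1556)) - 98474250536218/5) = 1/((2395 - 2871)/(3146 - 2871) - 98474250536218/5) = 1/(-476/275 - 98474250536218/5) = 1/(-5416083779492466/275) = -275/5416083779492466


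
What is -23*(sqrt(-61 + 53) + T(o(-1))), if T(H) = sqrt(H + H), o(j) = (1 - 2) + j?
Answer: 46*I*(-1 - sqrt(2)) ≈ -111.05*I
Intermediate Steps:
o(j) = -1 + j
T(H) = sqrt(2)*sqrt(H) (T(H) = sqrt(2*H) = sqrt(2)*sqrt(H))
-23*(sqrt(-61 + 53) + T(o(-1))) = -23*(sqrt(-61 + 53) + sqrt(2)*sqrt(-1 - 1)) = -23*(sqrt(-8) + sqrt(2)*sqrt(-2)) = -23*(2*I*sqrt(2) + sqrt(2)*(I*sqrt(2))) = -23*(2*I*sqrt(2) + 2*I) = -23*(2*I + 2*I*sqrt(2)) = -46*I - 46*I*sqrt(2)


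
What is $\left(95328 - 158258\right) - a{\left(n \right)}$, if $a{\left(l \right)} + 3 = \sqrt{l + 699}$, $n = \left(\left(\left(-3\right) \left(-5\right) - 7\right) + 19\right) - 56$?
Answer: $-62927 - \sqrt{670} \approx -62953.0$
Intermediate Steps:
$n = -29$ ($n = \left(\left(15 - 7\right) + 19\right) - 56 = \left(8 + 19\right) - 56 = 27 - 56 = -29$)
$a{\left(l \right)} = -3 + \sqrt{699 + l}$ ($a{\left(l \right)} = -3 + \sqrt{l + 699} = -3 + \sqrt{699 + l}$)
$\left(95328 - 158258\right) - a{\left(n \right)} = \left(95328 - 158258\right) - \left(-3 + \sqrt{699 - 29}\right) = \left(95328 - 158258\right) - \left(-3 + \sqrt{670}\right) = -62930 + \left(3 - \sqrt{670}\right) = -62927 - \sqrt{670}$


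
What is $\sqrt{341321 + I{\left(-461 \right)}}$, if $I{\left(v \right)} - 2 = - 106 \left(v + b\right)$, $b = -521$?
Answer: $\sqrt{445415} \approx 667.39$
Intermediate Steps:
$I{\left(v \right)} = 55228 - 106 v$ ($I{\left(v \right)} = 2 - 106 \left(v - 521\right) = 2 - 106 \left(-521 + v\right) = 2 - \left(-55226 + 106 v\right) = 55228 - 106 v$)
$\sqrt{341321 + I{\left(-461 \right)}} = \sqrt{341321 + \left(55228 - -48866\right)} = \sqrt{341321 + \left(55228 + 48866\right)} = \sqrt{341321 + 104094} = \sqrt{445415}$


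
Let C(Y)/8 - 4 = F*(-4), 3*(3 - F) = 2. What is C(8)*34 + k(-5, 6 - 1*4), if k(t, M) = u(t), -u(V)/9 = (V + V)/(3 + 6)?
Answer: -4322/3 ≈ -1440.7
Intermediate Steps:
F = 7/3 (F = 3 - ⅓*2 = 3 - ⅔ = 7/3 ≈ 2.3333)
C(Y) = -128/3 (C(Y) = 32 + 8*((7/3)*(-4)) = 32 + 8*(-28/3) = 32 - 224/3 = -128/3)
u(V) = -2*V (u(V) = -9*(V + V)/(3 + 6) = -9*2*V/9 = -2*V)
k(t, M) = -2*t
C(8)*34 + k(-5, 6 - 1*4) = -128/3*34 - 2*(-5) = -4352/3 + 10 = -4322/3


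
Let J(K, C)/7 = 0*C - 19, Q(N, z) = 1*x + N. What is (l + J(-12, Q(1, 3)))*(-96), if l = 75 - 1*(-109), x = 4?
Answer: -4896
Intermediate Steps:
l = 184 (l = 75 + 109 = 184)
Q(N, z) = 4 + N (Q(N, z) = 1*4 + N = 4 + N)
J(K, C) = -133 (J(K, C) = 7*(0*C - 19) = 7*(0 - 19) = 7*(-19) = -133)
(l + J(-12, Q(1, 3)))*(-96) = (184 - 133)*(-96) = 51*(-96) = -4896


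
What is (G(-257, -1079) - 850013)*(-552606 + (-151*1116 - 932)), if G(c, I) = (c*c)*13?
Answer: -6226993696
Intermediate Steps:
G(c, I) = 13*c² (G(c, I) = c²*13 = 13*c²)
(G(-257, -1079) - 850013)*(-552606 + (-151*1116 - 932)) = (13*(-257)² - 850013)*(-552606 + (-151*1116 - 932)) = (13*66049 - 850013)*(-552606 + (-168516 - 932)) = (858637 - 850013)*(-552606 - 169448) = 8624*(-722054) = -6226993696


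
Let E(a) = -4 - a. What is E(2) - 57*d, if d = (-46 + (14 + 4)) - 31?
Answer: 3357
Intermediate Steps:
d = -59 (d = (-46 + 18) - 31 = -28 - 31 = -59)
E(2) - 57*d = (-4 - 1*2) - 57*(-59) = (-4 - 2) + 3363 = -6 + 3363 = 3357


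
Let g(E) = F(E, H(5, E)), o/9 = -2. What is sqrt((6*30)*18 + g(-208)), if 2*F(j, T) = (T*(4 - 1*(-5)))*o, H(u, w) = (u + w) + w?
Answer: 9*sqrt(451) ≈ 191.13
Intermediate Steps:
o = -18 (o = 9*(-2) = -18)
H(u, w) = u + 2*w
F(j, T) = -81*T (F(j, T) = ((T*(4 - 1*(-5)))*(-18))/2 = ((T*(4 + 5))*(-18))/2 = ((T*9)*(-18))/2 = ((9*T)*(-18))/2 = (-162*T)/2 = -81*T)
g(E) = -405 - 162*E (g(E) = -81*(5 + 2*E) = -405 - 162*E)
sqrt((6*30)*18 + g(-208)) = sqrt((6*30)*18 + (-405 - 162*(-208))) = sqrt(180*18 + (-405 + 33696)) = sqrt(3240 + 33291) = sqrt(36531) = 9*sqrt(451)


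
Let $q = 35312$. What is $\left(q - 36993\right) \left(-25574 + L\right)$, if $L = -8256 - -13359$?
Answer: $34411751$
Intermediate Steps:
$L = 5103$ ($L = -8256 + 13359 = 5103$)
$\left(q - 36993\right) \left(-25574 + L\right) = \left(35312 - 36993\right) \left(-25574 + 5103\right) = \left(-1681\right) \left(-20471\right) = 34411751$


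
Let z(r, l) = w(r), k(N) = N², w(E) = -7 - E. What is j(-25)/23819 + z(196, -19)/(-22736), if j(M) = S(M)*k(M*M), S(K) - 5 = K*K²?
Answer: -683374976181/2667728 ≈ -2.5616e+5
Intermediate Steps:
S(K) = 5 + K³ (S(K) = 5 + K*K² = 5 + K³)
z(r, l) = -7 - r
j(M) = M⁴*(5 + M³) (j(M) = (5 + M³)*(M*M)² = (5 + M³)*(M²)² = (5 + M³)*M⁴ = M⁴*(5 + M³))
j(-25)/23819 + z(196, -19)/(-22736) = ((-25)⁴*(5 + (-25)³))/23819 + (-7 - 1*196)/(-22736) = (390625*(5 - 15625))*(1/23819) + (-7 - 196)*(-1/22736) = (390625*(-15620))*(1/23819) - 203*(-1/22736) = -6101562500*1/23819 + 1/112 = -6101562500/23819 + 1/112 = -683374976181/2667728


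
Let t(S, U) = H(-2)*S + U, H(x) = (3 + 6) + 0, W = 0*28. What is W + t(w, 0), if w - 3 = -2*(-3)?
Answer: 81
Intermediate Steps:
w = 9 (w = 3 - 2*(-3) = 3 + 6 = 9)
W = 0
H(x) = 9 (H(x) = 9 + 0 = 9)
t(S, U) = U + 9*S (t(S, U) = 9*S + U = U + 9*S)
W + t(w, 0) = 0 + (0 + 9*9) = 0 + (0 + 81) = 0 + 81 = 81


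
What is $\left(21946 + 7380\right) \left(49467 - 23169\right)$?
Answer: $771215148$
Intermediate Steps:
$\left(21946 + 7380\right) \left(49467 - 23169\right) = 29326 \cdot 26298 = 771215148$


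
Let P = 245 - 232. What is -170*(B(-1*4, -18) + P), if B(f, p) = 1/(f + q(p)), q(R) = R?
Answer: -24225/11 ≈ -2202.3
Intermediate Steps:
P = 13
B(f, p) = 1/(f + p)
-170*(B(-1*4, -18) + P) = -170*(1/(-1*4 - 18) + 13) = -170*(1/(-4 - 18) + 13) = -170*(1/(-22) + 13) = -170*(-1/22 + 13) = -170*285/22 = -24225/11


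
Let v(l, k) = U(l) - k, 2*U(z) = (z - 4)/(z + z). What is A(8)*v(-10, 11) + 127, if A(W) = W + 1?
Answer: 623/20 ≈ 31.150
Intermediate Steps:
A(W) = 1 + W
U(z) = (-4 + z)/(4*z) (U(z) = ((z - 4)/(z + z))/2 = ((-4 + z)/((2*z)))/2 = ((-4 + z)*(1/(2*z)))/2 = ((-4 + z)/(2*z))/2 = (-4 + z)/(4*z))
v(l, k) = -k + (-4 + l)/(4*l) (v(l, k) = (-4 + l)/(4*l) - k = -k + (-4 + l)/(4*l))
A(8)*v(-10, 11) + 127 = (1 + 8)*(¼ - 1*11 - 1/(-10)) + 127 = 9*(¼ - 11 - 1*(-⅒)) + 127 = 9*(¼ - 11 + ⅒) + 127 = 9*(-213/20) + 127 = -1917/20 + 127 = 623/20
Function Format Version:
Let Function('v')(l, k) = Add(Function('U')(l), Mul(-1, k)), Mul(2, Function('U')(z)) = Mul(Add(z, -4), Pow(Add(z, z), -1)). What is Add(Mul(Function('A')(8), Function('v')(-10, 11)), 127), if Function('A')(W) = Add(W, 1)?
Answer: Rational(623, 20) ≈ 31.150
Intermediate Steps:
Function('A')(W) = Add(1, W)
Function('U')(z) = Mul(Rational(1, 4), Pow(z, -1), Add(-4, z)) (Function('U')(z) = Mul(Rational(1, 2), Mul(Add(z, -4), Pow(Add(z, z), -1))) = Mul(Rational(1, 2), Mul(Add(-4, z), Pow(Mul(2, z), -1))) = Mul(Rational(1, 2), Mul(Add(-4, z), Mul(Rational(1, 2), Pow(z, -1)))) = Mul(Rational(1, 2), Mul(Rational(1, 2), Pow(z, -1), Add(-4, z))) = Mul(Rational(1, 4), Pow(z, -1), Add(-4, z)))
Function('v')(l, k) = Add(Mul(-1, k), Mul(Rational(1, 4), Pow(l, -1), Add(-4, l))) (Function('v')(l, k) = Add(Mul(Rational(1, 4), Pow(l, -1), Add(-4, l)), Mul(-1, k)) = Add(Mul(-1, k), Mul(Rational(1, 4), Pow(l, -1), Add(-4, l))))
Add(Mul(Function('A')(8), Function('v')(-10, 11)), 127) = Add(Mul(Add(1, 8), Add(Rational(1, 4), Mul(-1, 11), Mul(-1, Pow(-10, -1)))), 127) = Add(Mul(9, Add(Rational(1, 4), -11, Mul(-1, Rational(-1, 10)))), 127) = Add(Mul(9, Add(Rational(1, 4), -11, Rational(1, 10))), 127) = Add(Mul(9, Rational(-213, 20)), 127) = Add(Rational(-1917, 20), 127) = Rational(623, 20)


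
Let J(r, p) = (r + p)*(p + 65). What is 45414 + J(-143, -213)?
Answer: 98102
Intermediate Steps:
J(r, p) = (65 + p)*(p + r) (J(r, p) = (p + r)*(65 + p) = (65 + p)*(p + r))
45414 + J(-143, -213) = 45414 + ((-213)² + 65*(-213) + 65*(-143) - 213*(-143)) = 45414 + (45369 - 13845 - 9295 + 30459) = 45414 + 52688 = 98102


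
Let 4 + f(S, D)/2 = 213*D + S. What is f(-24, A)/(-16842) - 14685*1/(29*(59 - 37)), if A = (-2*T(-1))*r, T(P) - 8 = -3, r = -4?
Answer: -11734571/488418 ≈ -24.026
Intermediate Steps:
T(P) = 5 (T(P) = 8 - 3 = 5)
A = 40 (A = -2*5*(-4) = -10*(-4) = 40)
f(S, D) = -8 + 2*S + 426*D (f(S, D) = -8 + 2*(213*D + S) = -8 + 2*(S + 213*D) = -8 + (2*S + 426*D) = -8 + 2*S + 426*D)
f(-24, A)/(-16842) - 14685*1/(29*(59 - 37)) = (-8 + 2*(-24) + 426*40)/(-16842) - 14685*1/(29*(59 - 37)) = (-8 - 48 + 17040)*(-1/16842) - 14685/(22*29) = 16984*(-1/16842) - 14685/638 = -8492/8421 - 14685*1/638 = -8492/8421 - 1335/58 = -11734571/488418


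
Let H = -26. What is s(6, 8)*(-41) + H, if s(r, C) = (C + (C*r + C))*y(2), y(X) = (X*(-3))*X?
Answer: 31462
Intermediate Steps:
y(X) = -3*X² (y(X) = (-3*X)*X = -3*X²)
s(r, C) = -24*C - 12*C*r (s(r, C) = (C + (C*r + C))*(-3*2²) = (C + (C + C*r))*(-3*4) = (2*C + C*r)*(-12) = -24*C - 12*C*r)
s(6, 8)*(-41) + H = -12*8*(2 + 6)*(-41) - 26 = -12*8*8*(-41) - 26 = -768*(-41) - 26 = 31488 - 26 = 31462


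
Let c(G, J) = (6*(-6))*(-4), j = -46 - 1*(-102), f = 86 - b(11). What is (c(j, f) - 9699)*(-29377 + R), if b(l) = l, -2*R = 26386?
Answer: 406756350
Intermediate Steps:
R = -13193 (R = -1/2*26386 = -13193)
f = 75 (f = 86 - 1*11 = 86 - 11 = 75)
j = 56 (j = -46 + 102 = 56)
c(G, J) = 144 (c(G, J) = -36*(-4) = 144)
(c(j, f) - 9699)*(-29377 + R) = (144 - 9699)*(-29377 - 13193) = -9555*(-42570) = 406756350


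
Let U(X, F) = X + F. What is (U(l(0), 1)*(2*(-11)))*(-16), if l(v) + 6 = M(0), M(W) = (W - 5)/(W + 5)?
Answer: -2112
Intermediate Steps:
M(W) = (-5 + W)/(5 + W)
l(v) = -7 (l(v) = -6 + (-5 + 0)/(5 + 0) = -6 - 5/5 = -6 + (1/5)*(-5) = -6 - 1 = -7)
U(X, F) = F + X
(U(l(0), 1)*(2*(-11)))*(-16) = ((1 - 7)*(2*(-11)))*(-16) = -6*(-22)*(-16) = 132*(-16) = -2112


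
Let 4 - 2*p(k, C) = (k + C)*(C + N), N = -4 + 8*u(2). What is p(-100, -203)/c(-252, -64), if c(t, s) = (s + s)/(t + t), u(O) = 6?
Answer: -3034899/32 ≈ -94841.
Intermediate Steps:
N = 44 (N = -4 + 8*6 = -4 + 48 = 44)
c(t, s) = s/t (c(t, s) = (2*s)/((2*t)) = (2*s)*(1/(2*t)) = s/t)
p(k, C) = 2 - (44 + C)*(C + k)/2 (p(k, C) = 2 - (k + C)*(C + 44)/2 = 2 - (C + k)*(44 + C)/2 = 2 - (44 + C)*(C + k)/2)
p(-100, -203)/c(-252, -64) = (2 - 22*(-203) - 22*(-100) - ½*(-203)² - ½*(-203)*(-100))/((-64/(-252))) = (2 + 4466 + 2200 - ½*41209 - 10150)/((-64*(-1/252))) = (2 + 4466 + 2200 - 41209/2 - 10150)/(16/63) = -48173/2*63/16 = -3034899/32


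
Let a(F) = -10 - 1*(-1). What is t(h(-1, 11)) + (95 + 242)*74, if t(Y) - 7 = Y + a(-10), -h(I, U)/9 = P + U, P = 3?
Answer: 24810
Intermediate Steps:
h(I, U) = -27 - 9*U (h(I, U) = -9*(3 + U) = -27 - 9*U)
a(F) = -9 (a(F) = -10 + 1 = -9)
t(Y) = -2 + Y (t(Y) = 7 + (Y - 9) = 7 + (-9 + Y) = -2 + Y)
t(h(-1, 11)) + (95 + 242)*74 = (-2 + (-27 - 9*11)) + (95 + 242)*74 = (-2 + (-27 - 99)) + 337*74 = (-2 - 126) + 24938 = -128 + 24938 = 24810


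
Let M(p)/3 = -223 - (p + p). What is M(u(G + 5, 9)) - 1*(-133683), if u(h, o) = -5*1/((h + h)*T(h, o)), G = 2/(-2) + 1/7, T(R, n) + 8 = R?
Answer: 34716409/261 ≈ 1.3301e+5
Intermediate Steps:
T(R, n) = -8 + R
G = -6/7 (G = 2*(-½) + 1*(⅐) = -1 + ⅐ = -6/7 ≈ -0.85714)
u(h, o) = -5/(2*h*(-8 + h)) (u(h, o) = -5*1/((-8 + h)*(h + h)) = -5*1/(2*h*(-8 + h)) = -5/(2*h*(-8 + h)))
M(p) = -669 - 6*p (M(p) = 3*(-223 - (p + p)) = 3*(-223 - 2*p) = -669 - 6*p)
M(u(G + 5, 9)) - 1*(-133683) = (-669 - (-15)/((-6/7 + 5)*(-8 + (-6/7 + 5)))) - 1*(-133683) = (-669 - (-15)/(29/7*(-8 + 29/7))) + 133683 = (-669 - (-15)*7/(29*(-27/7))) + 133683 = (-669 - (-15)*7*(-7)/(29*27)) + 133683 = (-669 - 6*245/1566) + 133683 = (-669 - 245/261) + 133683 = -174854/261 + 133683 = 34716409/261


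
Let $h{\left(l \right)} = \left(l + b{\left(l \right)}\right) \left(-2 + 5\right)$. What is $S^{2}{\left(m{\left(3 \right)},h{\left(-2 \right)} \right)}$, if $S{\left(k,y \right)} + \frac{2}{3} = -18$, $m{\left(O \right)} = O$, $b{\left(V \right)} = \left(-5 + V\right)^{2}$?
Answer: $\frac{3136}{9} \approx 348.44$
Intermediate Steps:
$h{\left(l \right)} = 3 l + 3 \left(-5 + l\right)^{2}$ ($h{\left(l \right)} = \left(l + \left(-5 + l\right)^{2}\right) \left(-2 + 5\right) = \left(l + \left(-5 + l\right)^{2}\right) 3 = 3 l + 3 \left(-5 + l\right)^{2}$)
$S{\left(k,y \right)} = - \frac{56}{3}$ ($S{\left(k,y \right)} = - \frac{2}{3} - 18 = - \frac{56}{3}$)
$S^{2}{\left(m{\left(3 \right)},h{\left(-2 \right)} \right)} = \left(- \frac{56}{3}\right)^{2} = \frac{3136}{9}$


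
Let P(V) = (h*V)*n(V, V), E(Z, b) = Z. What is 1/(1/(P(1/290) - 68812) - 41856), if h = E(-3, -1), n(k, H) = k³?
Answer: -486694201720003/20371072514265255568 ≈ -2.3891e-5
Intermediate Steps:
h = -3
P(V) = -3*V⁴ (P(V) = (-3*V)*V³ = -3*V⁴)
1/(1/(P(1/290) - 68812) - 41856) = 1/(1/(-3*(1/290)⁴ - 68812) - 41856) = 1/(1/(-3*1/7072810000 - 68812) - 41856) = 1/(1/(-3/7072810000 - 68812) - 41856) = 1/(1/(-486694201720003/7072810000) - 41856) = 1/(-7072810000/486694201720003 - 41856) = 1/(-20371072514265255568/486694201720003) = -486694201720003/20371072514265255568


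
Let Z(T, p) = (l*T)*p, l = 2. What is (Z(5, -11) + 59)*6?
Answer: -306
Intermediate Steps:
Z(T, p) = 2*T*p (Z(T, p) = (2*T)*p = 2*T*p)
(Z(5, -11) + 59)*6 = (2*5*(-11) + 59)*6 = (-110 + 59)*6 = -51*6 = -306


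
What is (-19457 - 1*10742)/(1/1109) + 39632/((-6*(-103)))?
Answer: -10348603703/309 ≈ -3.3491e+7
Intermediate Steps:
(-19457 - 1*10742)/(1/1109) + 39632/((-6*(-103))) = (-19457 - 10742)/(1/1109) + 39632/618 = -30199*1109 + 39632*(1/618) = -33490691 + 19816/309 = -10348603703/309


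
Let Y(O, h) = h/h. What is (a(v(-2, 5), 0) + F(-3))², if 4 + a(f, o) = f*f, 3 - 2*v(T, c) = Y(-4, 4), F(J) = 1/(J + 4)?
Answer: 4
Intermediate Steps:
F(J) = 1/(4 + J)
Y(O, h) = 1
v(T, c) = 1 (v(T, c) = 3/2 - ½*1 = 3/2 - ½ = 1)
a(f, o) = -4 + f² (a(f, o) = -4 + f*f = -4 + f²)
(a(v(-2, 5), 0) + F(-3))² = ((-4 + 1²) + 1/(4 - 3))² = ((-4 + 1) + 1/1)² = (-3 + 1)² = (-2)² = 4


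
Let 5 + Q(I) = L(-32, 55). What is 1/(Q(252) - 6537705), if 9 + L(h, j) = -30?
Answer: -1/6537749 ≈ -1.5296e-7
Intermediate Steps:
L(h, j) = -39 (L(h, j) = -9 - 30 = -39)
Q(I) = -44 (Q(I) = -5 - 39 = -44)
1/(Q(252) - 6537705) = 1/(-44 - 6537705) = 1/(-6537749) = -1/6537749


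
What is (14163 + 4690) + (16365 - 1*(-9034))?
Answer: 44252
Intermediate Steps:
(14163 + 4690) + (16365 - 1*(-9034)) = 18853 + (16365 + 9034) = 18853 + 25399 = 44252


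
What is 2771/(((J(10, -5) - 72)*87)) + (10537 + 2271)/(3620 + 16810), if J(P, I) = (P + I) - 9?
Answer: 4679161/22513860 ≈ 0.20783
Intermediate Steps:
J(P, I) = -9 + I + P (J(P, I) = (I + P) - 9 = -9 + I + P)
2771/(((J(10, -5) - 72)*87)) + (10537 + 2271)/(3620 + 16810) = 2771/((((-9 - 5 + 10) - 72)*87)) + (10537 + 2271)/(3620 + 16810) = 2771/(((-4 - 72)*87)) + 12808/20430 = 2771/((-76*87)) + 12808*(1/20430) = 2771/(-6612) + 6404/10215 = 2771*(-1/6612) + 6404/10215 = -2771/6612 + 6404/10215 = 4679161/22513860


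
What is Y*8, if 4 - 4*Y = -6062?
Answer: 12132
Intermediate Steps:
Y = 3033/2 (Y = 1 - ¼*(-6062) = 1 + 3031/2 = 3033/2 ≈ 1516.5)
Y*8 = (3033/2)*8 = 12132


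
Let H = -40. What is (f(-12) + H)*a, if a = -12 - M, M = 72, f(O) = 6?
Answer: 2856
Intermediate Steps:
a = -84 (a = -12 - 1*72 = -12 - 72 = -84)
(f(-12) + H)*a = (6 - 40)*(-84) = -34*(-84) = 2856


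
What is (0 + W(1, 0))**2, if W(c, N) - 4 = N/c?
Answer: 16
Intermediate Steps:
W(c, N) = 4 + N/c
(0 + W(1, 0))**2 = (0 + (4 + 0/1))**2 = (0 + (4 + 0*1))**2 = (0 + (4 + 0))**2 = (0 + 4)**2 = 4**2 = 16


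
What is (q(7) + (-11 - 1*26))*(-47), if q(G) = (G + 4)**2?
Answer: -3948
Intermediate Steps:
q(G) = (4 + G)**2
(q(7) + (-11 - 1*26))*(-47) = ((4 + 7)**2 + (-11 - 1*26))*(-47) = (11**2 + (-11 - 26))*(-47) = (121 - 37)*(-47) = 84*(-47) = -3948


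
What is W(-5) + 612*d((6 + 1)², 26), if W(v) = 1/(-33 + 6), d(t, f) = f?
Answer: 429623/27 ≈ 15912.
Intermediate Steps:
W(v) = -1/27 (W(v) = 1/(-27) = -1/27)
W(-5) + 612*d((6 + 1)², 26) = -1/27 + 612*26 = -1/27 + 15912 = 429623/27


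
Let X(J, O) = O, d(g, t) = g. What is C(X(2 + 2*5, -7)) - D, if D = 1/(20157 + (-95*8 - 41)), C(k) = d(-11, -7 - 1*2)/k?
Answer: 212909/135492 ≈ 1.5714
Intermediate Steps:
C(k) = -11/k
D = 1/19356 (D = 1/(20157 + (-760 - 41)) = 1/(20157 - 801) = 1/19356 ≈ 5.1664e-5)
C(X(2 + 2*5, -7)) - D = -11/(-7) - 1*1/19356 = -11*(-⅐) - 1/19356 = 11/7 - 1/19356 = 212909/135492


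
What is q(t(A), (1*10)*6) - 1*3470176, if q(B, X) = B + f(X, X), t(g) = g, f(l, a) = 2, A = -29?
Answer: -3470203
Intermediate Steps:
q(B, X) = 2 + B (q(B, X) = B + 2 = 2 + B)
q(t(A), (1*10)*6) - 1*3470176 = (2 - 29) - 1*3470176 = -27 - 3470176 = -3470203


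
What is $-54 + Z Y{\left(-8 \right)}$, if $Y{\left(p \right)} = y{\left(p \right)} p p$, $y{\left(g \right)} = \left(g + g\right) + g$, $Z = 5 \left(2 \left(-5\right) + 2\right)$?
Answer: $61386$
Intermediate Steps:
$Z = -40$ ($Z = 5 \left(-10 + 2\right) = 5 \left(-8\right) = -40$)
$y{\left(g \right)} = 3 g$ ($y{\left(g \right)} = 2 g + g = 3 g$)
$Y{\left(p \right)} = 3 p^{3}$ ($Y{\left(p \right)} = 3 p p p = 3 p^{2} p = 3 p^{3}$)
$-54 + Z Y{\left(-8 \right)} = -54 - 40 \cdot 3 \left(-8\right)^{3} = -54 - 40 \cdot 3 \left(-512\right) = -54 - -61440 = -54 + 61440 = 61386$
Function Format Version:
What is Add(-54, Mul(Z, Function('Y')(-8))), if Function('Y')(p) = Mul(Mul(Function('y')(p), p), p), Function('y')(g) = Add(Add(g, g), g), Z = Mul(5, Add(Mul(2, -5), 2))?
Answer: 61386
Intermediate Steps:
Z = -40 (Z = Mul(5, Add(-10, 2)) = Mul(5, -8) = -40)
Function('y')(g) = Mul(3, g) (Function('y')(g) = Add(Mul(2, g), g) = Mul(3, g))
Function('Y')(p) = Mul(3, Pow(p, 3)) (Function('Y')(p) = Mul(Mul(Mul(3, p), p), p) = Mul(Mul(3, Pow(p, 2)), p) = Mul(3, Pow(p, 3)))
Add(-54, Mul(Z, Function('Y')(-8))) = Add(-54, Mul(-40, Mul(3, Pow(-8, 3)))) = Add(-54, Mul(-40, Mul(3, -512))) = Add(-54, Mul(-40, -1536)) = Add(-54, 61440) = 61386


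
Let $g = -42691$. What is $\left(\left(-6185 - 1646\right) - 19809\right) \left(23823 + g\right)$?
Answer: $521511520$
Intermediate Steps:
$\left(\left(-6185 - 1646\right) - 19809\right) \left(23823 + g\right) = \left(\left(-6185 - 1646\right) - 19809\right) \left(23823 - 42691\right) = \left(-7831 - 19809\right) \left(-18868\right) = \left(-27640\right) \left(-18868\right) = 521511520$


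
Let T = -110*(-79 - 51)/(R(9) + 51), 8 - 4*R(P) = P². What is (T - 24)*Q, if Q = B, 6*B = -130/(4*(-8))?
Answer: 439205/1572 ≈ 279.39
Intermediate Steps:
B = 65/96 (B = (-130/(4*(-8)))/6 = (-130/(-32))/6 = (-130*(-1/32))/6 = (⅙)*(65/16) = 65/96 ≈ 0.67708)
Q = 65/96 ≈ 0.67708
R(P) = 2 - P²/4
T = 57200/131 (T = -110*(-79 - 51)/((2 - ¼*9²) + 51) = -110*(-130/((2 - ¼*81) + 51)) = -110*(-130/((2 - 81/4) + 51)) = -110*(-130/(-73/4 + 51)) = -110/((131/4)*(-1/130)) = -110/(-131/520) = -110*(-520/131) = 57200/131 ≈ 436.64)
(T - 24)*Q = (57200/131 - 24)*(65/96) = (54056/131)*(65/96) = 439205/1572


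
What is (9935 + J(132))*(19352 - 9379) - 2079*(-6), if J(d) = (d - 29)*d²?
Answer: 17997358085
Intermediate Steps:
J(d) = d²*(-29 + d) (J(d) = (-29 + d)*d² = d²*(-29 + d))
(9935 + J(132))*(19352 - 9379) - 2079*(-6) = (9935 + 132²*(-29 + 132))*(19352 - 9379) - 2079*(-6) = (9935 + 17424*103)*9973 + 12474 = (9935 + 1794672)*9973 + 12474 = 1804607*9973 + 12474 = 17997345611 + 12474 = 17997358085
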